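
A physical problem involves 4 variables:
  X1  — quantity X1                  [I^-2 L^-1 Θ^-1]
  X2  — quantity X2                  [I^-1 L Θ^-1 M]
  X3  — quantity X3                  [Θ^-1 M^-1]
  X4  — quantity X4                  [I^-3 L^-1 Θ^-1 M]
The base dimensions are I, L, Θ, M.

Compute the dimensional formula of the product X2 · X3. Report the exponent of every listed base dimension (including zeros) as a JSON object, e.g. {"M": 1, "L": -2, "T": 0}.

Write exponents as rows I,L,Θ,M / cols X1,X2,X3,X4:
  I: [-2 -1  0 -3]
  L: [-1  1  0 -1]
  Θ: [-1 -1 -1 -1]
  M: [ 0  1 -1  1]
  [I]: (1)·-1+(1)·0 = -1
  [L]: (1)·1+(1)·0 = 1
  [Θ]: (1)·-1+(1)·-1 = -2
  [M]: (1)·1+(1)·-1 = 0
⇒ I^-1 L Θ^-2

{"I": -1, "L": 1, "Θ": -2, "M": 0}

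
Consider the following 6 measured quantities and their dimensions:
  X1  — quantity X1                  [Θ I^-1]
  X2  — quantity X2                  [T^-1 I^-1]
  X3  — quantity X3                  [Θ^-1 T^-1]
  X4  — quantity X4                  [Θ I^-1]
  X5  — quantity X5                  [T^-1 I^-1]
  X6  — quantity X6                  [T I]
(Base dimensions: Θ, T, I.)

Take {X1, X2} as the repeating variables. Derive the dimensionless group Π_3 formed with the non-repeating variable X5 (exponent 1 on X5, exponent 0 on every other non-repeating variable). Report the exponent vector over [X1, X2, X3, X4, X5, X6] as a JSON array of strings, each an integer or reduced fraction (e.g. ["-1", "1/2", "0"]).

["0", "-1", "0", "0", "1", "0"]

Dimensional matrix (Θ×T×I by X1×X2×X3×X4×X5×X6):
  Θ: [ 1  0 -1  1  0  0]
  T: [ 0 -1 -1  0 -1  1]
  I: [-1 -1  0 -1 -1  1]
Row reduction gives pivot columns X1,X2; rank = 2
Pivot set = {X1,X2}, free = {X3,X4,X5,X6}
RREF:
  r0: [   1    0   -1    1    0    0]
  r1: [   0    1    1    0    1   -1]
  r2: [   0    0    0    0    0    0]
Fix exponent of X5 at 1, X3 at 0, X4 at 0, X6 at 0; solve each RREF row for its pivot's exponent:
  r0: exp(X1) + (0)·1 = 0 ⇒ exp(X1) = 0
  r1: exp(X2) + (1)·1 = 0 ⇒ exp(X2) = -1
Π_3 = X2^-1 · X5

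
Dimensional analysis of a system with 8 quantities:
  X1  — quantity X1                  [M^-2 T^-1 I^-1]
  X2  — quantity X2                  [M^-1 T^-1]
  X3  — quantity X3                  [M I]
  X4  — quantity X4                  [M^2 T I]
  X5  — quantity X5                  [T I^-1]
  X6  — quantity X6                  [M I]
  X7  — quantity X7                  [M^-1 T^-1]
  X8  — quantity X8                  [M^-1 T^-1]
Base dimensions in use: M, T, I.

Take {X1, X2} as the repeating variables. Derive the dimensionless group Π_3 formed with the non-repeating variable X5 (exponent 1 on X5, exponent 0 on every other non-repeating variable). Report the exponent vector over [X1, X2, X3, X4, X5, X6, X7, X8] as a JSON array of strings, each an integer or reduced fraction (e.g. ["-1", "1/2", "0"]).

Write exponents as rows M,T,I / cols X1,X2,X3,X4,X5,X6,X7,X8:
  M: [-2 -1  1  2  0  1 -1 -1]
  T: [-1 -1  0  1  1  0 -1 -1]
  I: [-1  0  1  1 -1  1  0  0]
Row reduction gives pivot columns X1,X2; rank = 2
Repeat: X1,X2; free: X3,X4,X5,X6,X7,X8
RREF:
  r0: [   1    0   -1   -1    1   -1    0    0]
  r1: [   0    1    1    0   -2    1    1    1]
  r2: [   0    0    0    0    0    0    0    0]
Fix exponent of X5 at 1, X3 at 0, X4 at 0, X6 at 0, X7 at 0, X8 at 0; solve each RREF row for its pivot's exponent:
  r0: exp(X1) + (1)·1 = 0 ⇒ exp(X1) = -1
  r1: exp(X2) + (-2)·1 = 0 ⇒ exp(X2) = 2
Π_3 = X1^-1 · X2^2 · X5

["-1", "2", "0", "0", "1", "0", "0", "0"]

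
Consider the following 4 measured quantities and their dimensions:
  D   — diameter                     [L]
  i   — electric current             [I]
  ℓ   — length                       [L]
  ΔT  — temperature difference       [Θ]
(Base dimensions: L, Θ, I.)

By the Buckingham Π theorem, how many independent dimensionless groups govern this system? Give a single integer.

1

Dimensional matrix (L×Θ×I by D×i×ℓ×ΔT):
  L: [ 1  0  1  0]
  Θ: [ 0  0  0  1]
  I: [ 0  1  0  0]
Row reduction gives pivot columns D,i,ΔT; rank = 3
Π count = n − r = 4 − 3 = 1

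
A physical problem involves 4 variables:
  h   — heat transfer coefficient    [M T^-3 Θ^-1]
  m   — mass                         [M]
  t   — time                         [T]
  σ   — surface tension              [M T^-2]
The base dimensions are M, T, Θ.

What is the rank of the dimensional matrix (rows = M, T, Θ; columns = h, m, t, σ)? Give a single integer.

3

Write exponents as rows M,T,Θ / cols h,m,t,σ:
  M: [ 1  1  0  1]
  T: [-3  0  1 -2]
  Θ: [-1  0  0  0]
Echelon form has 3 nonzero rows (pivots: h,m,t)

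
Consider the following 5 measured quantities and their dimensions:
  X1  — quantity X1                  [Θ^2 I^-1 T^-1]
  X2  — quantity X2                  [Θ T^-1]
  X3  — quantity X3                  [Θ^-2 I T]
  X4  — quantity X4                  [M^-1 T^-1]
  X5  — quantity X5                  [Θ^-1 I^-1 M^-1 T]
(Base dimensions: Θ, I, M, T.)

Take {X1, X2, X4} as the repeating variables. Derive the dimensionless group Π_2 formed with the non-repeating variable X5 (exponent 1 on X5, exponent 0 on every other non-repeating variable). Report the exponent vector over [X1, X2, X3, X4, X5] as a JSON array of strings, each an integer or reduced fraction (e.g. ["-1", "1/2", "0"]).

["-1", "3", "0", "-1", "1"]

Write exponents as rows Θ,I,M,T / cols X1,X2,X3,X4,X5:
  Θ: [ 2  1 -2  0 -1]
  I: [-1  0  1  0 -1]
  M: [ 0  0  0 -1 -1]
  T: [-1 -1  1 -1  1]
Echelon form has 3 nonzero rows (pivots: X1,X2,X4)
Repeat: X1,X2,X4; free: X3,X5
RREF:
  r0: [   1    0   -1    0    1]
  r1: [   0    1    0    0   -3]
  r2: [   0    0    0    1    1]
  r3: [   0    0    0    0    0]
Fix exponent of X5 at 1, X3 at 0; solve each RREF row for its pivot's exponent:
  r0: exp(X1) + (1)·1 = 0 ⇒ exp(X1) = -1
  r1: exp(X2) + (-3)·1 = 0 ⇒ exp(X2) = 3
  r2: exp(X4) + (1)·1 = 0 ⇒ exp(X4) = -1
Π_2 = X1^-1 · X2^3 · X4^-1 · X5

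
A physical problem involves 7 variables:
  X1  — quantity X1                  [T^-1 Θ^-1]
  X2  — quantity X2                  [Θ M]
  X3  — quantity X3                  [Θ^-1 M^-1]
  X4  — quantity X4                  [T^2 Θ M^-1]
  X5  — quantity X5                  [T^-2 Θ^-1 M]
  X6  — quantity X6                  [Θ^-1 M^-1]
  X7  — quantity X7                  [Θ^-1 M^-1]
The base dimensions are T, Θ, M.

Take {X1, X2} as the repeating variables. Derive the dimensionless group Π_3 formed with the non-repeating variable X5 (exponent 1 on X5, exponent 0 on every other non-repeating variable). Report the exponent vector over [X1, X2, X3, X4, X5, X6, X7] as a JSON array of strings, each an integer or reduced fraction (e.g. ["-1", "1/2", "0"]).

Write exponents as rows T,Θ,M / cols X1,X2,X3,X4,X5,X6,X7:
  T: [-1  0  0  2 -2  0  0]
  Θ: [-1  1 -1  1 -1 -1 -1]
  M: [ 0  1 -1 -1  1 -1 -1]
RREF → pivots at {X1,X2} ⇒ r = 2
Pivot set = {X1,X2}, free = {X3,X4,X5,X6,X7}
RREF:
  r0: [   1    0    0   -2    2    0    0]
  r1: [   0    1   -1   -1    1   -1   -1]
  r2: [   0    0    0    0    0    0    0]
Fix exponent of X5 at 1, X3 at 0, X4 at 0, X6 at 0, X7 at 0; solve each RREF row for its pivot's exponent:
  r0: exp(X1) + (2)·1 = 0 ⇒ exp(X1) = -2
  r1: exp(X2) + (1)·1 = 0 ⇒ exp(X2) = -1
Π_3 = X1^-2 · X2^-1 · X5

["-2", "-1", "0", "0", "1", "0", "0"]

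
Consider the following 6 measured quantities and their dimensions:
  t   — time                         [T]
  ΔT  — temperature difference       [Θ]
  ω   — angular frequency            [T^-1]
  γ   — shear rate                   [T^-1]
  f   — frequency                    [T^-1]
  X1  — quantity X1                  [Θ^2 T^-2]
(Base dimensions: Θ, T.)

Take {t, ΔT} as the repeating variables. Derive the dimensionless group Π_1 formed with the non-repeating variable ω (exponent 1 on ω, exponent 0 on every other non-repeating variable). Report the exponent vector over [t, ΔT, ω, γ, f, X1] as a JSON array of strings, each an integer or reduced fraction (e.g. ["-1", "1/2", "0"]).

Exponent matrix [Θ,T] × [t,ΔT,ω,γ,f,X1]:
  Θ: [ 0  1  0  0  0  2]
  T: [ 1  0 -1 -1 -1 -2]
RREF → pivots at {t,ΔT} ⇒ r = 2
Repeat: t,ΔT; free: ω,γ,f,X1
RREF:
  r0: [   1    0   -1   -1   -1   -2]
  r1: [   0    1    0    0    0    2]
Fix exponent of ω at 1, γ at 0, f at 0, X1 at 0; solve each RREF row for its pivot's exponent:
  r0: exp(t) + (-1)·1 = 0 ⇒ exp(t) = 1
  r1: exp(ΔT) + (0)·1 = 0 ⇒ exp(ΔT) = 0
Π_1 = t · ω

["1", "0", "1", "0", "0", "0"]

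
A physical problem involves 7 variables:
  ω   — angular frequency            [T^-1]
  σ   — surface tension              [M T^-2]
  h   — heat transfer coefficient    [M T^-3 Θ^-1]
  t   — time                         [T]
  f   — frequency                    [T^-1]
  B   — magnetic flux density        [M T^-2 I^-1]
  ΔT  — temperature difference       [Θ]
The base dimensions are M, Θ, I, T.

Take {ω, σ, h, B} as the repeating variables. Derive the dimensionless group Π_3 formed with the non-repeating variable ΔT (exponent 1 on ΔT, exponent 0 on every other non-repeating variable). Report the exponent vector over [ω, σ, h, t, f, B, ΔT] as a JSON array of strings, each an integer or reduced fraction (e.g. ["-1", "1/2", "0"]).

["-1", "-1", "1", "0", "0", "0", "1"]

Exponent matrix [M,Θ,I,T] × [ω,σ,h,t,f,B,ΔT]:
  M: [ 0  1  1  0  0  1  0]
  Θ: [ 0  0 -1  0  0  0  1]
  I: [ 0  0  0  0  0 -1  0]
  T: [-1 -2 -3  1 -1 -2  0]
RREF → pivots at {ω,σ,h,B} ⇒ r = 4
Pivot set = {ω,σ,h,B}, free = {t,f,ΔT}
RREF:
  r0: [   1    0    0   -1    1    0    1]
  r1: [   0    1    0    0    0    0    1]
  r2: [   0    0    1    0    0    0   -1]
  r3: [   0    0    0    0    0    1    0]
Fix exponent of ΔT at 1, t at 0, f at 0; solve each RREF row for its pivot's exponent:
  r0: exp(ω) + (1)·1 = 0 ⇒ exp(ω) = -1
  r1: exp(σ) + (1)·1 = 0 ⇒ exp(σ) = -1
  r2: exp(h) + (-1)·1 = 0 ⇒ exp(h) = 1
  r3: exp(B) + (0)·1 = 0 ⇒ exp(B) = 0
Π_3 = ω^-1 · σ^-1 · h · ΔT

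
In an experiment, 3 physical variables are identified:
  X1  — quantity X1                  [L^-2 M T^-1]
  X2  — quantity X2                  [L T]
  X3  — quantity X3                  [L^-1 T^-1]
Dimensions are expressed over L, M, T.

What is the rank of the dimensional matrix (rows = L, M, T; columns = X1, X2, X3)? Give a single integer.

2

Dimensional matrix (L×M×T by X1×X2×X3):
  L: [-2  1 -1]
  M: [ 1  0  0]
  T: [-1  1 -1]
Row reduction gives pivot columns X1,X2; rank = 2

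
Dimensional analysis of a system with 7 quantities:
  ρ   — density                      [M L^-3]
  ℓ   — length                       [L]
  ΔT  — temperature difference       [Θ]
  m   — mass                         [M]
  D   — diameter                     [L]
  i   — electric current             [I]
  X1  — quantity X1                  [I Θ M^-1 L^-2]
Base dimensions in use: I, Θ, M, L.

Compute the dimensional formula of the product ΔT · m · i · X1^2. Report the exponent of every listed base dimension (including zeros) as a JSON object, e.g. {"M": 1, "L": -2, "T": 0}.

{"I": 3, "Θ": 3, "M": -1, "L": -4}

Dimensional matrix (I×Θ×M×L by ρ×ℓ×ΔT×m×D×i×X1):
  I: [ 0  0  0  0  0  1  1]
  Θ: [ 0  0  1  0  0  0  1]
  M: [ 1  0  0  1  0  0 -1]
  L: [-3  1  0  0  1  0 -2]
  [I]: (1)·0+(1)·0+(1)·1+(2)·1 = 3
  [Θ]: (1)·1+(1)·0+(1)·0+(2)·1 = 3
  [M]: (1)·0+(1)·1+(1)·0+(2)·-1 = -1
  [L]: (1)·0+(1)·0+(1)·0+(2)·-2 = -4
⇒ I^3 Θ^3 M^-1 L^-4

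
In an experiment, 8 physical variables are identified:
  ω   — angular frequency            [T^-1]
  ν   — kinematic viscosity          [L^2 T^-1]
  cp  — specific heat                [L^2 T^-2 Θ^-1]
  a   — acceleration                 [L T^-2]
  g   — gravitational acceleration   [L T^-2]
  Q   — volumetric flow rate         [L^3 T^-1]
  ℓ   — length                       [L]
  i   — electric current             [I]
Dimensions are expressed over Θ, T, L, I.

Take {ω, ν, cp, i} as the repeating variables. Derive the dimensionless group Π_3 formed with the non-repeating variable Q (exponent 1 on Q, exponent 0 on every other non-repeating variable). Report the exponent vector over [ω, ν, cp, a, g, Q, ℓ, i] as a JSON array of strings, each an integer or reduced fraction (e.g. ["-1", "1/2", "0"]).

["1/2", "-3/2", "0", "0", "0", "1", "0", "0"]

Exponent matrix [Θ,T,L,I] × [ω,ν,cp,a,g,Q,ℓ,i]:
  Θ: [ 0  0 -1  0  0  0  0  0]
  T: [-1 -1 -2 -2 -2 -1  0  0]
  L: [ 0  2  2  1  1  3  1  0]
  I: [ 0  0  0  0  0  0  0  1]
Echelon form has 4 nonzero rows (pivots: ω,ν,cp,i)
Repeat: ω,ν,cp,i; free: a,g,Q,ℓ
RREF:
  r0: [   1    0    0  3/2  3/2 -1/2 -1/2    0]
  r1: [   0    1    0  1/2  1/2  3/2  1/2    0]
  r2: [   0    0    1    0    0    0    0    0]
  r3: [   0    0    0    0    0    0    0    1]
Fix exponent of Q at 1, a at 0, g at 0, ℓ at 0; solve each RREF row for its pivot's exponent:
  r0: exp(ω) + (-1/2)·1 = 0 ⇒ exp(ω) = 1/2
  r1: exp(ν) + (3/2)·1 = 0 ⇒ exp(ν) = -3/2
  r2: exp(cp) + (0)·1 = 0 ⇒ exp(cp) = 0
  r3: exp(i) + (0)·1 = 0 ⇒ exp(i) = 0
Π_3 = ω^(1/2) · ν^(-3/2) · Q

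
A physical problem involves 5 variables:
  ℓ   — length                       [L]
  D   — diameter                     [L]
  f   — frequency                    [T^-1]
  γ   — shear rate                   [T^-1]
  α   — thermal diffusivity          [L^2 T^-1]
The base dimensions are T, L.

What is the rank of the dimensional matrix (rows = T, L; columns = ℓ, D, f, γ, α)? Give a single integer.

Write exponents as rows T,L / cols ℓ,D,f,γ,α:
  T: [ 0  0 -1 -1 -1]
  L: [ 1  1  0  0  2]
RREF → pivots at {ℓ,f} ⇒ r = 2

2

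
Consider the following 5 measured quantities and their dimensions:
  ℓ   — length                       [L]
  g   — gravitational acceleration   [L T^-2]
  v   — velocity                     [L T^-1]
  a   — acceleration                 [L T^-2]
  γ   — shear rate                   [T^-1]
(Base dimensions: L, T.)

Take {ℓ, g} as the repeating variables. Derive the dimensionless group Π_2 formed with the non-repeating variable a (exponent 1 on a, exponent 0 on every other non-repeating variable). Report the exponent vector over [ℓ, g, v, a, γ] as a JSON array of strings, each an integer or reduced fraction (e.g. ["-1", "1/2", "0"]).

["0", "-1", "0", "1", "0"]

Exponent matrix [L,T] × [ℓ,g,v,a,γ]:
  L: [ 1  1  1  1  0]
  T: [ 0 -2 -1 -2 -1]
Echelon form has 2 nonzero rows (pivots: ℓ,g)
Pivot set = {ℓ,g}, free = {v,a,γ}
RREF:
  r0: [   1    0  1/2    0 -1/2]
  r1: [   0    1  1/2    1  1/2]
Fix exponent of a at 1, v at 0, γ at 0; solve each RREF row for its pivot's exponent:
  r0: exp(ℓ) + (0)·1 = 0 ⇒ exp(ℓ) = 0
  r1: exp(g) + (1)·1 = 0 ⇒ exp(g) = -1
Π_2 = g^-1 · a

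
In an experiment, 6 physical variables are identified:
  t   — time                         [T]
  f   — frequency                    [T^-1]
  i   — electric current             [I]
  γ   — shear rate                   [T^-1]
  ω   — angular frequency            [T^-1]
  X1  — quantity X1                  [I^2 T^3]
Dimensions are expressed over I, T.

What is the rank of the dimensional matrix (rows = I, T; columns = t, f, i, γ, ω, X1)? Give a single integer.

2

Dimensional matrix (I×T by t×f×i×γ×ω×X1):
  I: [ 0  0  1  0  0  2]
  T: [ 1 -1  0 -1 -1  3]
RREF → pivots at {t,i} ⇒ r = 2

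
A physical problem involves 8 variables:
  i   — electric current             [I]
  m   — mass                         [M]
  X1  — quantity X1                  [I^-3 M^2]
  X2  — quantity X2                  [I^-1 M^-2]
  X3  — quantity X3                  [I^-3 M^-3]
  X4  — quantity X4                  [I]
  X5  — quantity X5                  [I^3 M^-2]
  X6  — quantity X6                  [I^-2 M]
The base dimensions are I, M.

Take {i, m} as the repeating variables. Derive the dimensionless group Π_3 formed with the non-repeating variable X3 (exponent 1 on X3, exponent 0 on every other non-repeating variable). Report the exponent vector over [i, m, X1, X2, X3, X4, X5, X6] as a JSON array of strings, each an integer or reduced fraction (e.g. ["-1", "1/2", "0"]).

Dimensional matrix (I×M by i×m×X1×X2×X3×X4×X5×X6):
  I: [ 1  0 -3 -1 -3  1  3 -2]
  M: [ 0  1  2 -2 -3  0 -2  1]
Echelon form has 2 nonzero rows (pivots: i,m)
Repeat: i,m; free: X1,X2,X3,X4,X5,X6
RREF:
  r0: [   1    0   -3   -1   -3    1    3   -2]
  r1: [   0    1    2   -2   -3    0   -2    1]
Fix exponent of X3 at 1, X1 at 0, X2 at 0, X4 at 0, X5 at 0, X6 at 0; solve each RREF row for its pivot's exponent:
  r0: exp(i) + (-3)·1 = 0 ⇒ exp(i) = 3
  r1: exp(m) + (-3)·1 = 0 ⇒ exp(m) = 3
Π_3 = i^3 · m^3 · X3

["3", "3", "0", "0", "1", "0", "0", "0"]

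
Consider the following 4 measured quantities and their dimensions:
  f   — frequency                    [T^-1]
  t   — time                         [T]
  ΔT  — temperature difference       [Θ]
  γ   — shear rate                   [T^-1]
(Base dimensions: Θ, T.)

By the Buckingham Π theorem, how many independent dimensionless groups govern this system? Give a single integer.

Write exponents as rows Θ,T / cols f,t,ΔT,γ:
  Θ: [ 0  0  1  0]
  T: [-1  1  0 -1]
Row reduction gives pivot columns f,ΔT; rank = 2
n=4, r=2 ⇒ 2 dimensionless groups

2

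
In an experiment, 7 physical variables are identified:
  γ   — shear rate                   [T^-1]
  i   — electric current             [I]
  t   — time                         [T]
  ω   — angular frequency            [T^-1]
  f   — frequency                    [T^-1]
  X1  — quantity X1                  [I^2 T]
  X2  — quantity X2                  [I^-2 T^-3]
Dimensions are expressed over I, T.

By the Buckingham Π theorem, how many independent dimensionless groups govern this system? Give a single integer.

Write exponents as rows I,T / cols γ,i,t,ω,f,X1,X2:
  I: [ 0  1  0  0  0  2 -2]
  T: [-1  0  1 -1 -1  1 -3]
RREF → pivots at {γ,i} ⇒ r = 2
7 vars − rank 2 = 5 Π groups

5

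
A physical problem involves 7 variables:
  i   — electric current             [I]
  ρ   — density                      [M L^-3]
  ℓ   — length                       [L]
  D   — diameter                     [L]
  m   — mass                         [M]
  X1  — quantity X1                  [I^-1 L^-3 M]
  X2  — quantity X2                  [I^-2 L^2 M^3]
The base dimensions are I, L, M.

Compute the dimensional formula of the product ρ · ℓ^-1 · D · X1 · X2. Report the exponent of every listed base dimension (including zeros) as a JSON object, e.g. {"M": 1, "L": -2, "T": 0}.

{"I": -3, "L": -4, "M": 5}

Write exponents as rows I,L,M / cols i,ρ,ℓ,D,m,X1,X2:
  I: [ 1  0  0  0  0 -1 -2]
  L: [ 0 -3  1  1  0 -3  2]
  M: [ 0  1  0  0  1  1  3]
  [I]: (1)·0+(-1)·0+(1)·0+(1)·-1+(1)·-2 = -3
  [L]: (1)·-3+(-1)·1+(1)·1+(1)·-3+(1)·2 = -4
  [M]: (1)·1+(-1)·0+(1)·0+(1)·1+(1)·3 = 5
⇒ I^-3 L^-4 M^5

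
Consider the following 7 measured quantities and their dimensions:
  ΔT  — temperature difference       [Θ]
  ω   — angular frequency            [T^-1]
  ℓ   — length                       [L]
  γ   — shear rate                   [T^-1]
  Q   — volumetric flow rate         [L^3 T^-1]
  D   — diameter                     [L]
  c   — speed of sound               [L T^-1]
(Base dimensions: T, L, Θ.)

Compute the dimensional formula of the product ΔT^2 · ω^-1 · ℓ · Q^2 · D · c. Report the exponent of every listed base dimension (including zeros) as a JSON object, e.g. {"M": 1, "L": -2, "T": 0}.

{"T": -2, "L": 9, "Θ": 2}

Exponent matrix [T,L,Θ] × [ΔT,ω,ℓ,γ,Q,D,c]:
  T: [ 0 -1  0 -1 -1  0 -1]
  L: [ 0  0  1  0  3  1  1]
  Θ: [ 1  0  0  0  0  0  0]
  [T]: (2)·0+(-1)·-1+(1)·0+(2)·-1+(1)·0+(1)·-1 = -2
  [L]: (2)·0+(-1)·0+(1)·1+(2)·3+(1)·1+(1)·1 = 9
  [Θ]: (2)·1+(-1)·0+(1)·0+(2)·0+(1)·0+(1)·0 = 2
⇒ T^-2 L^9 Θ^2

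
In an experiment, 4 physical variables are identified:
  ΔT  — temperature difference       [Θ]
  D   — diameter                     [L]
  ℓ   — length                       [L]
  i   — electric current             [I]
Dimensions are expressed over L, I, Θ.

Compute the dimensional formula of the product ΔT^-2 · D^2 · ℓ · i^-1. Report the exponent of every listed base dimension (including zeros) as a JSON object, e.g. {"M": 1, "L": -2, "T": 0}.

Exponent matrix [L,I,Θ] × [ΔT,D,ℓ,i]:
  L: [ 0  1  1  0]
  I: [ 0  0  0  1]
  Θ: [ 1  0  0  0]
  [L]: (-2)·0+(2)·1+(1)·1+(-1)·0 = 3
  [I]: (-2)·0+(2)·0+(1)·0+(-1)·1 = -1
  [Θ]: (-2)·1+(2)·0+(1)·0+(-1)·0 = -2
⇒ L^3 I^-1 Θ^-2

{"L": 3, "I": -1, "Θ": -2}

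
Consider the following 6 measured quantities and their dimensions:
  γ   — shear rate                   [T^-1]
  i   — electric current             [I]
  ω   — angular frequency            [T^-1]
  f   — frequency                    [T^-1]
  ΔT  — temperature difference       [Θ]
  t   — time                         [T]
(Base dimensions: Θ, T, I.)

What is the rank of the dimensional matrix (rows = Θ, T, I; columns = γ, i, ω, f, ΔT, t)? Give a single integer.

Dimensional matrix (Θ×T×I by γ×i×ω×f×ΔT×t):
  Θ: [ 0  0  0  0  1  0]
  T: [-1  0 -1 -1  0  1]
  I: [ 0  1  0  0  0  0]
Echelon form has 3 nonzero rows (pivots: γ,i,ΔT)

3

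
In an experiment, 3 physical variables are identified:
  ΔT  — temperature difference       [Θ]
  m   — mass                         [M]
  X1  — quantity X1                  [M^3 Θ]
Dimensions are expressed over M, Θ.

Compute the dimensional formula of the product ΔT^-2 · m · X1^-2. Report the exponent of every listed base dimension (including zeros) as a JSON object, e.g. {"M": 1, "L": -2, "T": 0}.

{"M": -5, "Θ": -4}

Dimensional matrix (M×Θ by ΔT×m×X1):
  M: [ 0  1  3]
  Θ: [ 1  0  1]
  [M]: (-2)·0+(1)·1+(-2)·3 = -5
  [Θ]: (-2)·1+(1)·0+(-2)·1 = -4
⇒ M^-5 Θ^-4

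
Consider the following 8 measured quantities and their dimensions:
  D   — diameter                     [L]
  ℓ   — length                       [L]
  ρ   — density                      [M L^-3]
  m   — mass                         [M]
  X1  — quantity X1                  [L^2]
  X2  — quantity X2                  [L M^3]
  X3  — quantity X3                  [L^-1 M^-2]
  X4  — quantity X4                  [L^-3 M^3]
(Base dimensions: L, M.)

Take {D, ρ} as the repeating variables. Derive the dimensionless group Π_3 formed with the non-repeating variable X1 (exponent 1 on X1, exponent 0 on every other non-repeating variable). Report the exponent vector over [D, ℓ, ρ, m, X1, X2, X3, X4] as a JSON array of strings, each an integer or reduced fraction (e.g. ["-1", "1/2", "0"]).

["-2", "0", "0", "0", "1", "0", "0", "0"]

Write exponents as rows L,M / cols D,ℓ,ρ,m,X1,X2,X3,X4:
  L: [ 1  1 -3  0  2  1 -1 -3]
  M: [ 0  0  1  1  0  3 -2  3]
Echelon form has 2 nonzero rows (pivots: D,ρ)
Pivot set = {D,ρ}, free = {ℓ,m,X1,X2,X3,X4}
RREF:
  r0: [   1    1    0    3    2   10   -7    6]
  r1: [   0    0    1    1    0    3   -2    3]
Fix exponent of X1 at 1, ℓ at 0, m at 0, X2 at 0, X3 at 0, X4 at 0; solve each RREF row for its pivot's exponent:
  r0: exp(D) + (2)·1 = 0 ⇒ exp(D) = -2
  r1: exp(ρ) + (0)·1 = 0 ⇒ exp(ρ) = 0
Π_3 = D^-2 · X1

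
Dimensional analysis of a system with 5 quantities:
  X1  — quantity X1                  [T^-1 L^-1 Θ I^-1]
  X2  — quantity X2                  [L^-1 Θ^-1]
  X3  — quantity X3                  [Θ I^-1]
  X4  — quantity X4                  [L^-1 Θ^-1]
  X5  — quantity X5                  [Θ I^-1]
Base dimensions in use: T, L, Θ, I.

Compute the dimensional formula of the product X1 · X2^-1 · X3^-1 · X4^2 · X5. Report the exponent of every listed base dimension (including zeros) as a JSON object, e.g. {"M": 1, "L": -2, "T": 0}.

Exponent matrix [T,L,Θ,I] × [X1,X2,X3,X4,X5]:
  T: [-1  0  0  0  0]
  L: [-1 -1  0 -1  0]
  Θ: [ 1 -1  1 -1  1]
  I: [-1  0 -1  0 -1]
  [T]: (1)·-1+(-1)·0+(-1)·0+(2)·0+(1)·0 = -1
  [L]: (1)·-1+(-1)·-1+(-1)·0+(2)·-1+(1)·0 = -2
  [Θ]: (1)·1+(-1)·-1+(-1)·1+(2)·-1+(1)·1 = 0
  [I]: (1)·-1+(-1)·0+(-1)·-1+(2)·0+(1)·-1 = -1
⇒ T^-1 L^-2 I^-1

{"T": -1, "L": -2, "Θ": 0, "I": -1}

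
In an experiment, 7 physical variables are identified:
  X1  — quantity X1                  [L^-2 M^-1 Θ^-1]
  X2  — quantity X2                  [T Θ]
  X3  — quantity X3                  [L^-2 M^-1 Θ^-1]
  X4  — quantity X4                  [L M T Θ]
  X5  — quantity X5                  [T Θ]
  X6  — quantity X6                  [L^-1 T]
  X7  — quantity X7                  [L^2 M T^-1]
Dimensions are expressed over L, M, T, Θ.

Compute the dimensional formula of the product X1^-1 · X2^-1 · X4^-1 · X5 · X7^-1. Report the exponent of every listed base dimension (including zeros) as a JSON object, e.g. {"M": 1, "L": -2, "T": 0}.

{"L": -1, "M": -1, "T": 0, "Θ": 0}

Exponent matrix [L,M,T,Θ] × [X1,X2,X3,X4,X5,X6,X7]:
  L: [-2  0 -2  1  0 -1  2]
  M: [-1  0 -1  1  0  0  1]
  T: [ 0  1  0  1  1  1 -1]
  Θ: [-1  1 -1  1  1  0  0]
  [L]: (-1)·-2+(-1)·0+(-1)·1+(1)·0+(-1)·2 = -1
  [M]: (-1)·-1+(-1)·0+(-1)·1+(1)·0+(-1)·1 = -1
  [T]: (-1)·0+(-1)·1+(-1)·1+(1)·1+(-1)·-1 = 0
  [Θ]: (-1)·-1+(-1)·1+(-1)·1+(1)·1+(-1)·0 = 0
⇒ L^-1 M^-1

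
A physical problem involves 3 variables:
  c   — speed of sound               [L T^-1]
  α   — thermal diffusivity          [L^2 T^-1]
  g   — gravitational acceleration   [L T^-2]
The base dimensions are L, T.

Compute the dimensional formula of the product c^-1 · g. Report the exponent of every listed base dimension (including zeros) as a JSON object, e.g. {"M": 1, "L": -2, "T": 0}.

{"L": 0, "T": -1}

Dimensional matrix (L×T by c×α×g):
  L: [ 1  2  1]
  T: [-1 -1 -2]
  [L]: (-1)·1+(1)·1 = 0
  [T]: (-1)·-1+(1)·-2 = -1
⇒ T^-1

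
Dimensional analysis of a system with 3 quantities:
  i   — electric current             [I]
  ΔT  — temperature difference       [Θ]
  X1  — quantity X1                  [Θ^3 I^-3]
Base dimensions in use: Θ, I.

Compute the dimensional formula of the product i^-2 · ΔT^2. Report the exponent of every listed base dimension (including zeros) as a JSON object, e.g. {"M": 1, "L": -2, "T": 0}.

{"Θ": 2, "I": -2}

Dimensional matrix (Θ×I by i×ΔT×X1):
  Θ: [ 0  1  3]
  I: [ 1  0 -3]
  [Θ]: (-2)·0+(2)·1 = 2
  [I]: (-2)·1+(2)·0 = -2
⇒ Θ^2 I^-2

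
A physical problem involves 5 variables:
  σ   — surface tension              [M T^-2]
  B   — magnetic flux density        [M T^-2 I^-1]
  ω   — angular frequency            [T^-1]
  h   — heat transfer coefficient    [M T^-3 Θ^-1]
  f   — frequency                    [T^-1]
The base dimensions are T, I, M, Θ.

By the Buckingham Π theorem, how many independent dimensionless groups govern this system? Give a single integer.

1

Dimensional matrix (T×I×M×Θ by σ×B×ω×h×f):
  T: [-2 -2 -1 -3 -1]
  I: [ 0 -1  0  0  0]
  M: [ 1  1  0  1  0]
  Θ: [ 0  0  0 -1  0]
Echelon form has 4 nonzero rows (pivots: σ,B,ω,h)
5 vars − rank 4 = 1 Π group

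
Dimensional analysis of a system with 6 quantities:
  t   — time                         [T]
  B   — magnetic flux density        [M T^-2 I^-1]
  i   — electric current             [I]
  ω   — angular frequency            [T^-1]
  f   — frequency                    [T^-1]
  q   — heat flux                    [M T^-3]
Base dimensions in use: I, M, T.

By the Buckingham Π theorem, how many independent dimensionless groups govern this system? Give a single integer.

Dimensional matrix (I×M×T by t×B×i×ω×f×q):
  I: [ 0 -1  1  0  0  0]
  M: [ 0  1  0  0  0  1]
  T: [ 1 -2  0 -1 -1 -3]
RREF → pivots at {t,B,i} ⇒ r = 3
n=6, r=3 ⇒ 3 dimensionless groups

3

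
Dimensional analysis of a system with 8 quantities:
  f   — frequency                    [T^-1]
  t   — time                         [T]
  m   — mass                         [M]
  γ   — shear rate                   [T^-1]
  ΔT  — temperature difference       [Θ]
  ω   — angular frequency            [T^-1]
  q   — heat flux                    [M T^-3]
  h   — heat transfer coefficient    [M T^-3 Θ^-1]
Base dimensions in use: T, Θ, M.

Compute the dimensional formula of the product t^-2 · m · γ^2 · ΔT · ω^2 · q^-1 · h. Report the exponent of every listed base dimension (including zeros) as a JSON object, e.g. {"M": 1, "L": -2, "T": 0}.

Write exponents as rows T,Θ,M / cols f,t,m,γ,ΔT,ω,q,h:
  T: [-1  1  0 -1  0 -1 -3 -3]
  Θ: [ 0  0  0  0  1  0  0 -1]
  M: [ 0  0  1  0  0  0  1  1]
  [T]: (-2)·1+(1)·0+(2)·-1+(1)·0+(2)·-1+(-1)·-3+(1)·-3 = -6
  [Θ]: (-2)·0+(1)·0+(2)·0+(1)·1+(2)·0+(-1)·0+(1)·-1 = 0
  [M]: (-2)·0+(1)·1+(2)·0+(1)·0+(2)·0+(-1)·1+(1)·1 = 1
⇒ T^-6 M

{"T": -6, "Θ": 0, "M": 1}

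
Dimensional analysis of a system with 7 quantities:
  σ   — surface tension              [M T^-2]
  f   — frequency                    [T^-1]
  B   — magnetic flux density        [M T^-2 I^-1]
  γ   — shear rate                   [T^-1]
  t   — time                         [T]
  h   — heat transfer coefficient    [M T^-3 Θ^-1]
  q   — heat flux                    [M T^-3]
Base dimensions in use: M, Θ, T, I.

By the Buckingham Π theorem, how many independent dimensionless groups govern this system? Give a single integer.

3

Exponent matrix [M,Θ,T,I] × [σ,f,B,γ,t,h,q]:
  M: [ 1  0  1  0  0  1  1]
  Θ: [ 0  0  0  0  0 -1  0]
  T: [-2 -1 -2 -1  1 -3 -3]
  I: [ 0  0 -1  0  0  0  0]
RREF → pivots at {σ,f,B,h} ⇒ r = 4
7 vars − rank 4 = 3 Π groups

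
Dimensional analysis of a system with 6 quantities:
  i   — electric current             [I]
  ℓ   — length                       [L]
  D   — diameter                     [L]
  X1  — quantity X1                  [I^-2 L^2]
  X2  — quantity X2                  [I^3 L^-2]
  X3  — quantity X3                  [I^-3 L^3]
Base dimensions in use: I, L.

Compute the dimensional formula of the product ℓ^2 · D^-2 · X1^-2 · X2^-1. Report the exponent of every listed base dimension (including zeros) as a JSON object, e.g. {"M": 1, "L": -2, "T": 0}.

{"I": 1, "L": -2}

Exponent matrix [I,L] × [i,ℓ,D,X1,X2,X3]:
  I: [ 1  0  0 -2  3 -3]
  L: [ 0  1  1  2 -2  3]
  [I]: (2)·0+(-2)·0+(-2)·-2+(-1)·3 = 1
  [L]: (2)·1+(-2)·1+(-2)·2+(-1)·-2 = -2
⇒ I L^-2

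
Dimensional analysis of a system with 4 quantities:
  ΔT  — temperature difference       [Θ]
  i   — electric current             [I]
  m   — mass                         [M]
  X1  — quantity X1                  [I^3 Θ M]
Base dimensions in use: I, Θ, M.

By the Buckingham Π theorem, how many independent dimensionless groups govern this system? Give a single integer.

Dimensional matrix (I×Θ×M by ΔT×i×m×X1):
  I: [ 0  1  0  3]
  Θ: [ 1  0  0  1]
  M: [ 0  0  1  1]
Echelon form has 3 nonzero rows (pivots: ΔT,i,m)
4 vars − rank 3 = 1 Π group

1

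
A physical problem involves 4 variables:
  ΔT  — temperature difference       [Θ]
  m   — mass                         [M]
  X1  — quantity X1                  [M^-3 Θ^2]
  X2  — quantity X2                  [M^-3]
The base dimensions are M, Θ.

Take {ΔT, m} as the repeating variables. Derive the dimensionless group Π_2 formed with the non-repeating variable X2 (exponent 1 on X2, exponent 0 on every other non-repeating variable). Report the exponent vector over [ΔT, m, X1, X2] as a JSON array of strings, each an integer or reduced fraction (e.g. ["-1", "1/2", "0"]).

Dimensional matrix (M×Θ by ΔT×m×X1×X2):
  M: [ 0  1 -3 -3]
  Θ: [ 1  0  2  0]
Row reduction gives pivot columns ΔT,m; rank = 2
Repeat: ΔT,m; free: X1,X2
RREF:
  r0: [   1    0    2    0]
  r1: [   0    1   -3   -3]
Fix exponent of X2 at 1, X1 at 0; solve each RREF row for its pivot's exponent:
  r0: exp(ΔT) + (0)·1 = 0 ⇒ exp(ΔT) = 0
  r1: exp(m) + (-3)·1 = 0 ⇒ exp(m) = 3
Π_2 = m^3 · X2

["0", "3", "0", "1"]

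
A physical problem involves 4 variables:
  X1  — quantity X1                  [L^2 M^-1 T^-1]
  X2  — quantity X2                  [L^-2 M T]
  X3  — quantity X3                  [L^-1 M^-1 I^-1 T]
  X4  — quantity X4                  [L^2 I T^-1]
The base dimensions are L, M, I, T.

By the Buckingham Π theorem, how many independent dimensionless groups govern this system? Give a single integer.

1

Exponent matrix [L,M,I,T] × [X1,X2,X3,X4]:
  L: [ 2 -2 -1  2]
  M: [-1  1 -1  0]
  I: [ 0  0 -1  1]
  T: [-1  1  1 -1]
RREF → pivots at {X1,X3,X4} ⇒ r = 3
Π count = n − r = 4 − 3 = 1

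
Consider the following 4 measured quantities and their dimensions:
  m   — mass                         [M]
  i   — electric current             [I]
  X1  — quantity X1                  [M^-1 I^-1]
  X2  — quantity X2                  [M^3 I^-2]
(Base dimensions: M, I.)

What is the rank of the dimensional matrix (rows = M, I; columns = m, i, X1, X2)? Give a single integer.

2

Dimensional matrix (M×I by m×i×X1×X2):
  M: [ 1  0 -1  3]
  I: [ 0  1 -1 -2]
Echelon form has 2 nonzero rows (pivots: m,i)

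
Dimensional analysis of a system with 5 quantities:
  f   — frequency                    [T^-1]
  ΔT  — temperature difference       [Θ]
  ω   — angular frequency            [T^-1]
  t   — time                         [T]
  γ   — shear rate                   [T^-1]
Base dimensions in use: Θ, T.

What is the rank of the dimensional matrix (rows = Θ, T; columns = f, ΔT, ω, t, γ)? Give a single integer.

2

Dimensional matrix (Θ×T by f×ΔT×ω×t×γ):
  Θ: [ 0  1  0  0  0]
  T: [-1  0 -1  1 -1]
Row reduction gives pivot columns f,ΔT; rank = 2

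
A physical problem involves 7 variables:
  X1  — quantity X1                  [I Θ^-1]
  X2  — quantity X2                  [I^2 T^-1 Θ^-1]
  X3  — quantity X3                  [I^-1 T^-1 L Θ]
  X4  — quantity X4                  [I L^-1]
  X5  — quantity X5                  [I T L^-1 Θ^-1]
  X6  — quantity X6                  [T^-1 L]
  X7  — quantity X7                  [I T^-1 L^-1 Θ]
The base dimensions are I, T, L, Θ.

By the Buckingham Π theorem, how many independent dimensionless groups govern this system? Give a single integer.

4

Write exponents as rows I,T,L,Θ / cols X1,X2,X3,X4,X5,X6,X7:
  I: [ 1  2 -1  1  1  0  1]
  T: [ 0 -1 -1  0  1 -1 -1]
  L: [ 0  0  1 -1 -1  1 -1]
  Θ: [-1 -1  1  0 -1  0  1]
Row reduction gives pivot columns X1,X2,X3; rank = 3
Π count = n − r = 7 − 3 = 4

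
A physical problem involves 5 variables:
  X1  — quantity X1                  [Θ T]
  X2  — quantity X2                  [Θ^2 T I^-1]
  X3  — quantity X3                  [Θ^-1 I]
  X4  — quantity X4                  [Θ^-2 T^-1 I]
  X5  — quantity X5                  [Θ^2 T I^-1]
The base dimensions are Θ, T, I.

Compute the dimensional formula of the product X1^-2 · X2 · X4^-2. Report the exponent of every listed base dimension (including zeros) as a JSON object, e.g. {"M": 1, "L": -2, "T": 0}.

Exponent matrix [Θ,T,I] × [X1,X2,X3,X4,X5]:
  Θ: [ 1  2 -1 -2  2]
  T: [ 1  1  0 -1  1]
  I: [ 0 -1  1  1 -1]
  [Θ]: (-2)·1+(1)·2+(-2)·-2 = 4
  [T]: (-2)·1+(1)·1+(-2)·-1 = 1
  [I]: (-2)·0+(1)·-1+(-2)·1 = -3
⇒ Θ^4 T I^-3

{"Θ": 4, "T": 1, "I": -3}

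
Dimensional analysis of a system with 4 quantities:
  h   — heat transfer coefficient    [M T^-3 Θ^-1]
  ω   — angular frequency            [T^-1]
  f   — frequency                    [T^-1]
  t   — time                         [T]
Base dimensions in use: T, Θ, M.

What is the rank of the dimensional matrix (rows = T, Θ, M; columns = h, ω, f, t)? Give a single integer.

2

Write exponents as rows T,Θ,M / cols h,ω,f,t:
  T: [-3 -1 -1  1]
  Θ: [-1  0  0  0]
  M: [ 1  0  0  0]
Row reduction gives pivot columns h,ω; rank = 2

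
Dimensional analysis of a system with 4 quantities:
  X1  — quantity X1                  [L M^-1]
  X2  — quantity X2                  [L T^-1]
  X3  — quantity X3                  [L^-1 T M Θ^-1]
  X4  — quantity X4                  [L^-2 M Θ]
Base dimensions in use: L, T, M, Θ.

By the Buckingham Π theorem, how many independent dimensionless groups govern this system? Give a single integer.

1

Exponent matrix [L,T,M,Θ] × [X1,X2,X3,X4]:
  L: [ 1  1 -1 -2]
  T: [ 0 -1  1  0]
  M: [-1  0  1  1]
  Θ: [ 0  0 -1  1]
RREF → pivots at {X1,X2,X3} ⇒ r = 3
n=4, r=3 ⇒ 1 dimensionless group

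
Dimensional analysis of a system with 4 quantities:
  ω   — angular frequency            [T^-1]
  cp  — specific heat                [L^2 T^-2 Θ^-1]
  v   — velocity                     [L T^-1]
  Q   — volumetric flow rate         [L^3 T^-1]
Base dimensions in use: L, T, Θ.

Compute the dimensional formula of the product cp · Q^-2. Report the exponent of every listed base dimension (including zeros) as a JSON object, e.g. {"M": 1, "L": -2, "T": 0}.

Dimensional matrix (L×T×Θ by ω×cp×v×Q):
  L: [ 0  2  1  3]
  T: [-1 -2 -1 -1]
  Θ: [ 0 -1  0  0]
  [L]: (1)·2+(-2)·3 = -4
  [T]: (1)·-2+(-2)·-1 = 0
  [Θ]: (1)·-1+(-2)·0 = -1
⇒ L^-4 Θ^-1

{"L": -4, "T": 0, "Θ": -1}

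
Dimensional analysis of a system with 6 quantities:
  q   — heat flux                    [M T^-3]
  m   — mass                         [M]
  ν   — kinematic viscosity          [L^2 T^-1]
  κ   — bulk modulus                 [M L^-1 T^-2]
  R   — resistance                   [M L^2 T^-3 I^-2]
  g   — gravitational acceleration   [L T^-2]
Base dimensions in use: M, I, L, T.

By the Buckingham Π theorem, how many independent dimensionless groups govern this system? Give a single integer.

2

Dimensional matrix (M×I×L×T by q×m×ν×κ×R×g):
  M: [ 1  1  0  1  1  0]
  I: [ 0  0  0  0 -2  0]
  L: [ 0  0  2 -1  2  1]
  T: [-3  0 -1 -2 -3 -2]
RREF → pivots at {q,m,ν,R} ⇒ r = 4
Π count = n − r = 6 − 4 = 2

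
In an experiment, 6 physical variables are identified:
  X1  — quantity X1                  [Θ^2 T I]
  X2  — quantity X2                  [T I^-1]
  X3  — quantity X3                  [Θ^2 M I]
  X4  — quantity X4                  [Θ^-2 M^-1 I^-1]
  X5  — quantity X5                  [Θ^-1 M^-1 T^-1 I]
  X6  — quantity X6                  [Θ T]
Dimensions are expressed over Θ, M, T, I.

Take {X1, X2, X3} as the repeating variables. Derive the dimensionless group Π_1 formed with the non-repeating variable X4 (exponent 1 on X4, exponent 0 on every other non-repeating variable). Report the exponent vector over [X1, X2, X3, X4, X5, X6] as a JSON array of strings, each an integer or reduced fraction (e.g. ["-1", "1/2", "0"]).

["0", "0", "1", "1", "0", "0"]

Exponent matrix [Θ,M,T,I] × [X1,X2,X3,X4,X5,X6]:
  Θ: [ 2  0  2 -2 -1  1]
  M: [ 0  0  1 -1 -1  0]
  T: [ 1  1  0  0 -1  1]
  I: [ 1 -1  1 -1  1  0]
Row reduction gives pivot columns X1,X2,X3; rank = 3
Pivot set = {X1,X2,X3}, free = {X4,X5,X6}
RREF:
  r0: [   1    0    0    0  1/2  1/2]
  r1: [   0    1    0    0 -3/2  1/2]
  r2: [   0    0    1   -1   -1    0]
  r3: [   0    0    0    0    0    0]
Fix exponent of X4 at 1, X5 at 0, X6 at 0; solve each RREF row for its pivot's exponent:
  r0: exp(X1) + (0)·1 = 0 ⇒ exp(X1) = 0
  r1: exp(X2) + (0)·1 = 0 ⇒ exp(X2) = 0
  r2: exp(X3) + (-1)·1 = 0 ⇒ exp(X3) = 1
Π_1 = X3 · X4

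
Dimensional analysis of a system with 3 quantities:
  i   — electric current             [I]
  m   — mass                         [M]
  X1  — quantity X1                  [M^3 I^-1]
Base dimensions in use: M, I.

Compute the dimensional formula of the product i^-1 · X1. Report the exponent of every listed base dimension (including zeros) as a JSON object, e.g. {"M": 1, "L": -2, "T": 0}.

Write exponents as rows M,I / cols i,m,X1:
  M: [ 0  1  3]
  I: [ 1  0 -1]
  [M]: (-1)·0+(1)·3 = 3
  [I]: (-1)·1+(1)·-1 = -2
⇒ M^3 I^-2

{"M": 3, "I": -2}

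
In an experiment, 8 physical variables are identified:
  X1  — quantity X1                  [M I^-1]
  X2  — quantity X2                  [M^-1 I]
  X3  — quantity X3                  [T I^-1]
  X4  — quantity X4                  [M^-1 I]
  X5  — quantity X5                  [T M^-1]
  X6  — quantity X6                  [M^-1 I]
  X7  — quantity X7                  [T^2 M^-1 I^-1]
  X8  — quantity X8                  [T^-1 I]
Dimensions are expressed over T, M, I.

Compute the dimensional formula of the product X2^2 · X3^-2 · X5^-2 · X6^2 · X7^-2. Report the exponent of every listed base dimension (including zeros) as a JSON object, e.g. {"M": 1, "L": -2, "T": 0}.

{"T": -8, "M": 0, "I": 8}

Dimensional matrix (T×M×I by X1×X2×X3×X4×X5×X6×X7×X8):
  T: [ 0  0  1  0  1  0  2 -1]
  M: [ 1 -1  0 -1 -1 -1 -1  0]
  I: [-1  1 -1  1  0  1 -1  1]
  [T]: (2)·0+(-2)·1+(-2)·1+(2)·0+(-2)·2 = -8
  [M]: (2)·-1+(-2)·0+(-2)·-1+(2)·-1+(-2)·-1 = 0
  [I]: (2)·1+(-2)·-1+(-2)·0+(2)·1+(-2)·-1 = 8
⇒ T^-8 I^8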